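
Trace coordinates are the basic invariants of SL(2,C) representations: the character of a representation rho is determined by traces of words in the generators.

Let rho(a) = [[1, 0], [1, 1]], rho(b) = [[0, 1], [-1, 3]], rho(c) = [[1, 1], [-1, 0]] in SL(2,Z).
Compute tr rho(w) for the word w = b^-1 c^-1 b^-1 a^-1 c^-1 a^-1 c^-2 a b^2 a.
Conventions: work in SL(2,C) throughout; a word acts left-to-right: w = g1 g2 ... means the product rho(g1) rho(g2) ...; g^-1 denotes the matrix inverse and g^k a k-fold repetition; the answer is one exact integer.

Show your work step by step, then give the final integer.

107

rho(b^-1) = [[3, -1], [1, 0]]
... * rho(c^-1) = [[0, -1], [1, 1]]  ->  [[-1, -4], [0, -1]]
... * rho(b^-1) = [[3, -1], [1, 0]]  ->  [[-7, 1], [-1, 0]]
... * rho(a^-1) = [[1, 0], [-1, 1]]  ->  [[-8, 1], [-1, 0]]
... * rho(c^-1) = [[0, -1], [1, 1]]  ->  [[1, 9], [0, 1]]
... * rho(a^-1) = [[1, 0], [-1, 1]]  ->  [[-8, 9], [-1, 1]]
... * rho(c^-1) = [[0, -1], [1, 1]]  ->  [[9, 17], [1, 2]]
... * rho(c^-1) = [[0, -1], [1, 1]]  ->  [[17, 8], [2, 1]]
... * rho(a) = [[1, 0], [1, 1]]  ->  [[25, 8], [3, 1]]
... * rho(b) = [[0, 1], [-1, 3]]  ->  [[-8, 49], [-1, 6]]
... * rho(b) = [[0, 1], [-1, 3]]  ->  [[-49, 139], [-6, 17]]
... * rho(a) = [[1, 0], [1, 1]]  ->  [[90, 139], [11, 17]]
tr = 90 + 17 = 107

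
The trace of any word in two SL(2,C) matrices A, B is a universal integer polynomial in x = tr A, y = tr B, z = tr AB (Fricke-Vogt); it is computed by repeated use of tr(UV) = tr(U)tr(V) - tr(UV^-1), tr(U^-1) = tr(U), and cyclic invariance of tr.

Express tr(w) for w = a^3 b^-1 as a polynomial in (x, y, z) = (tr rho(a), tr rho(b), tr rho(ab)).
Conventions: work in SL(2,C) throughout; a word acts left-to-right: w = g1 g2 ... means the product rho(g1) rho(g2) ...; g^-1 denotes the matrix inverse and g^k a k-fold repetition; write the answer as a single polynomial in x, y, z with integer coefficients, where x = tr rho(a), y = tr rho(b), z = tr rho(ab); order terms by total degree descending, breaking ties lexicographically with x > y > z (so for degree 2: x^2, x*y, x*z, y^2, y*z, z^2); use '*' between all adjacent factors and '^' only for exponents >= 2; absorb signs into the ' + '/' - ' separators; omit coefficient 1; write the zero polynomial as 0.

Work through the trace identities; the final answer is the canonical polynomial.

x^3*y - x^2*z - 2*x*y + z

tr(a^2) = tr(a) * tr(a) - tr(1)   [square of a] = x^2 - 2
tr(a^3) = tr(a) * tr(a^2) - tr(a)   [square of a] = x^3 - 3*x
tr(a b a) = tr(a) * tr(b a) - tr(b)   [square of a] = x*z - y
tr(a^3 b) = tr(a) * tr(a b a) - tr(a b)   [square of a] = x^2*z - x*y - z
tr(a^3 b^-1) = tr(a^3) * tr(b) - tr(a^3 b)   [inverse elimination on b] = x^3*y - x^2*z - 2*x*y + z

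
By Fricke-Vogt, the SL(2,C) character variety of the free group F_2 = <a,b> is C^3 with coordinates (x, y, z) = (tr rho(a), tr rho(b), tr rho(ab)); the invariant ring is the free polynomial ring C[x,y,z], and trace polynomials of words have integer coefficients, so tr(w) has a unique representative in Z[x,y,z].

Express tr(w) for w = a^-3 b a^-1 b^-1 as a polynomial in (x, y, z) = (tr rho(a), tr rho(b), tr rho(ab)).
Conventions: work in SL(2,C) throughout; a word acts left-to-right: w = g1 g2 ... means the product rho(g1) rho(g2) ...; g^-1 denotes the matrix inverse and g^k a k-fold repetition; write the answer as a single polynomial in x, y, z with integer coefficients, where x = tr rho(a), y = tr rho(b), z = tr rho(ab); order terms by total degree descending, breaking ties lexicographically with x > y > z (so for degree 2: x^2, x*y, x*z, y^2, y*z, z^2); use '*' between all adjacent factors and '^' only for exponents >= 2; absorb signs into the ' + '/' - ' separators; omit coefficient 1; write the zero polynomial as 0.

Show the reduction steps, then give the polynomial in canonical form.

apply: trace(b a^-1) = trace(b)*trace(a) - trace(b a) = x*y - z
apply: trace(a^-2 b) = trace(b a^-1)*trace(a) - trace(b) = x^2*y - x*z - y
trace(a^-2 b a^-1) = trace(a^-2 b)*trace(a) - trace(a^-2 b a) = x^3*y - x^2*z - 2*x*y + z
use: trace(b^2) = trace(b)*trace(b) - trace(1) = y^2 - 2
trace(b^2 a) = trace(b)*trace(a b) - trace(a) = y*z - x
trace(b a^-1 b) = trace(b^2)*trace(a) - trace(b^2 a) = x*y^2 - y*z - x
trace(b a b a) = trace(b a)*trace(b a) - trace(1) = z^2 - 2
use: trace(b a^-1 b a) = trace(b a b)*trace(a) - trace(b a b a) = x*y*z - x^2 - z^2 + 2
apply: trace(b a^-1 b a^-1) = trace(b a^-1 b)*trace(a) - trace(b a^-1 b a) = x^2*y^2 - 2*x*y*z + z^2 - 2
apply: trace(a^-2 b a^-1 b) = trace(b a^-1 b a^-1)*trace(a) - trace(b a^-1 b) = x^3*y^2 - 2*x^2*y*z - x*y^2 + x*z^2 + y*z - x
trace(b a^-1 b^-1 a^-2) = trace(a^-2 b a^-1)*trace(b) - trace(a^-2 b a^-1 b) = x^2*y*z - x*y^2 - x*z^2 + x
trace(a b a) = trace(a)*trace(b a) - trace(b) = x*z - y
use: trace(b^-1 a b a) = trace(a b a)*trace(b) - trace(a b a b) = x*y*z - y^2 - z^2 + 2
use: trace(b a^-1 b^-1 a) = trace(b^-1 a b)*trace(a) - trace(b^-1 a b a) = -x*y*z + x^2 + y^2 + z^2 - 2
trace(b a^-1 b^-1 a^-1) = trace(b a^-1 b^-1)*trace(a) - trace(b a^-1 b^-1 a) = x*y*z - y^2 - z^2 + 2
apply: trace(a^-3 b a^-1 b^-1) = trace(b a^-1 b^-1 a^-2)*trace(a) - trace(b a^-1 b^-1 a^-1) = x^3*y*z - x^2*y^2 - x^2*z^2 - x*y*z + x^2 + y^2 + z^2 - 2

x^3*y*z - x^2*y^2 - x^2*z^2 - x*y*z + x^2 + y^2 + z^2 - 2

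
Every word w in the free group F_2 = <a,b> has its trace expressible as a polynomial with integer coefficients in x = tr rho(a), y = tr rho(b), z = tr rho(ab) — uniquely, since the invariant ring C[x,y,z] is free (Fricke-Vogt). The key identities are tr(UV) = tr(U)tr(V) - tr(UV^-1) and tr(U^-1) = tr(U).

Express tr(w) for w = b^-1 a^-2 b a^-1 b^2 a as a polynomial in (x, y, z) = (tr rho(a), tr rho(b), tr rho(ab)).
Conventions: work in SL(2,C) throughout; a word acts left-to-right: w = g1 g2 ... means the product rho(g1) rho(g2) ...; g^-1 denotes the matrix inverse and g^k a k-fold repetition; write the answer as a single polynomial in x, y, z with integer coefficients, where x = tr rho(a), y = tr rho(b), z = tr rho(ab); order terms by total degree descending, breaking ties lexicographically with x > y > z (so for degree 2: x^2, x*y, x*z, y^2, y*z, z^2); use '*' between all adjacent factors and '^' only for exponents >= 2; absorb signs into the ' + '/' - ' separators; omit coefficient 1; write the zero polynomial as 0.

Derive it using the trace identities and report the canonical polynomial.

tr(b^2) = tr(b) tr(b) - tr(1) = y^2 - 2
tr(b^3) = tr(b) tr(b^2) - tr(b) = y^3 - 3*y
tr(a b^2) = tr(b) tr(a b) - tr(a) = y*z - x
tr(b^2 a b) = tr(b) tr(a b^2) - tr(a b) = y^2*z - x*y - z
tr(b^3 a b) = tr(b) tr(b^2 a b) - tr(b^2 a) = y^3*z - x*y^2 - 2*y*z + x
tr(a b a b) = tr(a b) tr(a b) - tr(1) = z^2 - 2
tr(a b a) = tr(a) tr(b a) - tr(b) = x*z - y
tr(a b a b^2) = tr(b) tr(a b a b) - tr(a b a) = y*z^2 - x*z - y
tr(b^3 a b a) = tr(b) tr(a b a b^2) - tr(a b a b) = y^2*z^2 - x*y*z - y^2 - z^2 + 2
tr(a^-1 b^3 a b) = tr(b^3 a b) tr(a) - tr(b^3 a b a) = x*y^3*z - x^2*y^2 - y^2*z^2 - x*y*z + x^2 + y^2 + z^2 - 2
tr(b^3 a b^-1 a^-1) = tr(a^-1 b^3 a) tr(b) - tr(a^-1 b^3 a b) = -x*y^3*z + x^2*y^2 + y^4 + y^2*z^2 + x*y*z - x^2 - 4*y^2 - z^2 + 2
tr(b^2 a b^-1 a^-2 b) = tr(b^3 a b^-1 a^-1) tr(a) - tr(b^3 a b^-1) = -x^2*y^3*z + x^3*y^2 + x*y^4 + x*y^2*z^2 + x^2*y*z - x^3 - 4*x*y^2 - x*z^2 - y*z + 3*x
tr(a^2) = tr(a) tr(a) - tr(1) = x^2 - 2
tr(a b^2 a) = tr(b) tr(a^2 b) - tr(a^2) = x*y*z - x^2 - y^2 + 2
tr(b a b^2 a b) = tr(b) tr(a b^2 a b) - tr(a b^2 a) = y^2*z^2 - 2*x*y*z + x^2 - 2
tr(a b a b a b) = tr(b a b a) tr(b a) - tr(a b) = z^3 - 3*z
tr(a b a b a) = tr(a) tr(b a b a) - tr(b a b) = x*z^2 - y*z - x
tr(b a b^2 a b a) = tr(b) tr(a b a b a b) - tr(a b a b a) = y*z^3 - x*z^2 - 2*y*z + x
tr(a^-1 b a b^2 a b) = tr(b a b^2 a b) tr(a) - tr(b a b^2 a b a) = x*y^2*z^2 - 2*x^2*y*z - y*z^3 + x^3 + x*z^2 + 2*y*z - 3*x
tr(a^-1 b a b^2 a b^-1) = tr(a^-1 b a b^2 a) tr(b) - tr(a^-1 b a b^2 a b) = -x*y^2*z^2 + 2*x^2*y*z + y^3*z + y*z^3 - x^3 - x*y^2 - x*z^2 - 3*y*z + 3*x
tr(b^2 a b^-1 a^-2 b a) = tr(a^-1 b a b^2 a b^-1) tr(a) - tr(a^-1 b a b^2 a b^-1 a) = -x^2*y^2*z^2 + 2*x^3*y*z + x*y^3*z + x*y*z^3 - x^4 - x^2*y^2 - x^2*z^2 - 4*x*y*z + 4*x^2 + y^2 - 2
tr(b^-1 a^-2 b a^-1 b^2 a) = tr(b^2 a b^-1 a^-2 b) tr(a) - tr(b^2 a b^-1 a^-2 b a) = -x^3*y^3*z + x^4*y^2 + x^2*y^4 + 2*x^2*y^2*z^2 - x^3*y*z - x*y^3*z - x*y*z^3 - 3*x^2*y^2 + 3*x*y*z - x^2 - y^2 + 2

-x^3*y^3*z + x^4*y^2 + x^2*y^4 + 2*x^2*y^2*z^2 - x^3*y*z - x*y^3*z - x*y*z^3 - 3*x^2*y^2 + 3*x*y*z - x^2 - y^2 + 2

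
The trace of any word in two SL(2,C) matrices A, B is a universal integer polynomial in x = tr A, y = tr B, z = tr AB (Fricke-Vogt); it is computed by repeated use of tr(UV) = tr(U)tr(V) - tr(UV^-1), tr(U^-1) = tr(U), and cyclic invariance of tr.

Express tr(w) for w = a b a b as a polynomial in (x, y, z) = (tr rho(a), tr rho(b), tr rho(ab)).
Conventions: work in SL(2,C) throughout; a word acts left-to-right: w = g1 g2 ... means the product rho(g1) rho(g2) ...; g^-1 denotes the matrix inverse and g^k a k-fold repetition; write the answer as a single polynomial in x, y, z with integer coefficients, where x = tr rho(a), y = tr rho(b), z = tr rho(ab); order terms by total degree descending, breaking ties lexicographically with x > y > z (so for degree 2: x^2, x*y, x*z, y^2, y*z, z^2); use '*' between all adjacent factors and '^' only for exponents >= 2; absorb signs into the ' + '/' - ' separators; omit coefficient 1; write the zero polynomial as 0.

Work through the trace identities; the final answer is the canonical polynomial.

z^2 - 2

apply: trace(a b a b) = trace(b a)*trace(b a) - trace(1) = z^2 - 2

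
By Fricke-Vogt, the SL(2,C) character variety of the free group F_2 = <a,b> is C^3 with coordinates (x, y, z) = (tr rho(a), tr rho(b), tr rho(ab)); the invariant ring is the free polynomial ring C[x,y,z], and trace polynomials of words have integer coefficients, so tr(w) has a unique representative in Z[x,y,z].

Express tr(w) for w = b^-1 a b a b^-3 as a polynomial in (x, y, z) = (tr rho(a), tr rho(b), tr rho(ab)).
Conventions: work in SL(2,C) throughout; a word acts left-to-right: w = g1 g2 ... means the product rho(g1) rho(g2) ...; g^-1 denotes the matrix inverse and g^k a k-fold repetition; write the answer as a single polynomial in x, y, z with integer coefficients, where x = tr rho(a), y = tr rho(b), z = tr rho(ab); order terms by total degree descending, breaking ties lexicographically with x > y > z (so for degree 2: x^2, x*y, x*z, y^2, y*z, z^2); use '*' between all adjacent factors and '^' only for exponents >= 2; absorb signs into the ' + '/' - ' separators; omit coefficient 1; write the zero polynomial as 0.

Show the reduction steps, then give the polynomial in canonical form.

use: tr(a b a) = tr(a) * tr(b a) - tr(b)   [square of a] = x*z - y
use: tr(a b a b) = tr(a b) * tr(a b) - tr(1)   [split at a repeated a] = z^2 - 2
use: tr(a b a b^-1) = tr(a b a) * tr(b) - tr(a b a b)   [inverse elimination on b] = x*y*z - y^2 - z^2 + 2
tr(b^-2 a b a) = tr(a b a b^-1) * tr(b) - tr(a b a)   [inverse elimination on b] = x*y^2*z - y^3 - y*z^2 - x*z + 3*y
tr(b^-3 a b a) = tr(b^-2 a b a) * tr(b) - tr(b^-2 a b a b)   [inverse elimination on b] = x*y^3*z - y^4 - y^2*z^2 - 2*x*y*z + 4*y^2 + z^2 - 2
use: tr(b^-1 a b a b^-3) = tr(b^-3 a b a) * tr(b) - tr(b^-3 a b a b)   [inverse elimination on b] = x*y^4*z - y^5 - y^3*z^2 - 3*x*y^2*z + 5*y^3 + 2*y*z^2 + x*z - 5*y

x*y^4*z - y^5 - y^3*z^2 - 3*x*y^2*z + 5*y^3 + 2*y*z^2 + x*z - 5*y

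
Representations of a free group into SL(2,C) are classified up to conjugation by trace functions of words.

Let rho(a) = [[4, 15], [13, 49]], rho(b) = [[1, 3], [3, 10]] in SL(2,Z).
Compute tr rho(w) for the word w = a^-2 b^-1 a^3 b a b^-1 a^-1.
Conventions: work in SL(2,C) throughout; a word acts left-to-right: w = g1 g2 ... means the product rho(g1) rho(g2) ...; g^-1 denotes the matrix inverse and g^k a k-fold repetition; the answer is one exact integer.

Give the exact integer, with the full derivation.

-164009315803

rho(a^-1) = [[49, -15], [-13, 4]]
... * rho(a^-1) = [[49, -15], [-13, 4]]  ->  [[2596, -795], [-689, 211]]
... * rho(b^-1) = [[10, -3], [-3, 1]]  ->  [[28345, -8583], [-7523, 2278]]
... * rho(a) = [[4, 15], [13, 49]]  ->  [[1801, 4608], [-478, -1223]]
... * rho(a) = [[4, 15], [13, 49]]  ->  [[67108, 252807], [-17811, -67097]]
... * rho(a) = [[4, 15], [13, 49]]  ->  [[3554923, 13394163], [-943505, -3554918]]
... * rho(b) = [[1, 3], [3, 10]]  ->  [[43737412, 144606399], [-11608259, -38379695]]
... * rho(a) = [[4, 15], [13, 49]]  ->  [[2054832835, 7741774731], [-545369071, -2054728940]]
... * rho(b^-1) = [[10, -3], [-3, 1]]  ->  [[-2676995843, 1577276226], [710496110, -418621727]]
... * rho(a^-1) = [[49, -15], [-13, 4]]  ->  [[-151677387245, 46464042549], [40256391841, -12331928558]]
tr = -151677387245 + -12331928558 = -164009315803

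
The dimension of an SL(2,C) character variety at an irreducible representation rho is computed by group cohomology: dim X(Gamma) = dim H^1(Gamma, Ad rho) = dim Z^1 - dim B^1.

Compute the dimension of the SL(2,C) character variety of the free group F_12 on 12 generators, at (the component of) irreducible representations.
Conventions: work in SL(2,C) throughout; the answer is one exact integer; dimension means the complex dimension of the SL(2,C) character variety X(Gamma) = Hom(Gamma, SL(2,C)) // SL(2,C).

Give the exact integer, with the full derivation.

33

The free group F_12: 12 generators, no relators.
A cocycle picks one sl_2 vector per generator freely, giving dim Z^1 = 3*12 = 36.
At an irreducible rho the centralizer of the image in sl_2 is 0, so the coboundary map sl_2 -> Z^1 is injective: dim B^1 = 3.
dim X = dim H^1 = dim Z^1 - dim B^1 = 36 - 3 = 33.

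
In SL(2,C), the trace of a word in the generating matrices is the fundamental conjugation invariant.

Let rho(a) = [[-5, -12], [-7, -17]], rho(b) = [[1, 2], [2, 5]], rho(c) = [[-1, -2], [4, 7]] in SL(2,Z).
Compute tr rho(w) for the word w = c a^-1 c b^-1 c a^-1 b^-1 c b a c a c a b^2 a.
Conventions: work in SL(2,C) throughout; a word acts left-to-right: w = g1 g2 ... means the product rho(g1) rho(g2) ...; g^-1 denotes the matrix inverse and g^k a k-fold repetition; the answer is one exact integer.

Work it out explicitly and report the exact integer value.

-34650741166166

rho(c) = [[-1, -2], [4, 7]]
... * rho(a^-1) = [[-17, 12], [7, -5]]  ->  [[3, -2], [-19, 13]]
... * rho(c) = [[-1, -2], [4, 7]]  ->  [[-11, -20], [71, 129]]
... * rho(b^-1) = [[5, -2], [-2, 1]]  ->  [[-15, 2], [97, -13]]
... * rho(c) = [[-1, -2], [4, 7]]  ->  [[23, 44], [-149, -285]]
... * rho(a^-1) = [[-17, 12], [7, -5]]  ->  [[-83, 56], [538, -363]]
... * rho(b^-1) = [[5, -2], [-2, 1]]  ->  [[-527, 222], [3416, -1439]]
... * rho(c) = [[-1, -2], [4, 7]]  ->  [[1415, 2608], [-9172, -16905]]
... * rho(b) = [[1, 2], [2, 5]]  ->  [[6631, 15870], [-42982, -102869]]
... * rho(a) = [[-5, -12], [-7, -17]]  ->  [[-144245, -349362], [934993, 2264557]]
... * rho(c) = [[-1, -2], [4, 7]]  ->  [[-1253203, -2157044], [8123235, 13981913]]
... * rho(a) = [[-5, -12], [-7, -17]]  ->  [[21365323, 51708184], [-138489566, -335171341]]
... * rho(c) = [[-1, -2], [4, 7]]  ->  [[185467413, 319226642], [-1202195798, -2069220255]]
... * rho(a) = [[-5, -12], [-7, -17]]  ->  [[-3161923559, -7652461870], [20495520775, 49603093911]]
... * rho(b) = [[1, 2], [2, 5]]  ->  [[-18466847299, -44586156468], [119701708597, 289006511105]]
... * rho(b) = [[1, 2], [2, 5]]  ->  [[-107639160235, -259864476938], [697714730807, 1684435972719]]
... * rho(a) = [[-5, -12], [-7, -17]]  ->  [[2357247139741, 5709366030766], [-15279625463068, -37007988305907]]
tr = 2357247139741 + -37007988305907 = -34650741166166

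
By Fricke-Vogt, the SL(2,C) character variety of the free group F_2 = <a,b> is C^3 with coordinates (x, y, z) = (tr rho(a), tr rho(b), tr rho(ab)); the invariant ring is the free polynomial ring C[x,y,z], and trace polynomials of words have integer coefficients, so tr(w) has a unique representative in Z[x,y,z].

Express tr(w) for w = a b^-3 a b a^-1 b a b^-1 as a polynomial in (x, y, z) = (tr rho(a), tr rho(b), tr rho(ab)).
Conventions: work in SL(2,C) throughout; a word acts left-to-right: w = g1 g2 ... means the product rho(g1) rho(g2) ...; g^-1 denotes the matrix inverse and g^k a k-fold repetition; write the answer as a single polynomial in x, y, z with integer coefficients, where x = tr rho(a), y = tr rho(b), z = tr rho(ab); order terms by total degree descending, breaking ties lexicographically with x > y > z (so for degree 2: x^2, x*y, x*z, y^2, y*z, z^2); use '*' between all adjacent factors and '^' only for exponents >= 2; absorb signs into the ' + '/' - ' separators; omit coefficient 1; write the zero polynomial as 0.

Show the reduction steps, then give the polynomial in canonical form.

next, tr(b^2 a) = tr(b) * tr(a b) - tr(a)  (reduce the b square) = y*z - x
next, tr(b^2) = tr(b) * tr(b) - tr(1)  (reduce the b square) = y^2 - 2
and tr(b^2 a^2) = tr(a) * tr(b^2 a) - tr(b^2)  (reduce the a square) = x*y*z - x^2 - y^2 + 2
tr(b a^3 b) = tr(a) * tr(b^2 a^2) - tr(b^2 a)  (reduce the a square) = x^2*y*z - x^3 - x*y^2 - y*z + 3*x
tr(b a b a) = tr(a b) * tr(a b) - tr(1)  (split on a) = z^2 - 2
tr(a b a b a) = tr(a) * tr(b a b a) - tr(b a b)  (reduce the a square) = x*z^2 - y*z - x
next, tr(b a^3 b a) = tr(a) * tr(a b a b a) - tr(a b a b)  (reduce the a square) = x^2*z^2 - x*y*z - x^2 - z^2 + 2
next, tr(a b a^-1 b a^2) = tr(b a^3 b) * tr(a) - tr(b a^3 b a)  (eliminate a^-1) = x^3*y*z - x^4 - x^2*y^2 - x^2*z^2 + 4*x^2 + z^2 - 2
tr(b a^2) = tr(a) * tr(b a) - tr(b)  (reduce the a square) = x*z - y
and tr(a^2 b a) = tr(a) * tr(b a^2) - tr(b a)  (reduce the a square) = x^2*z - x*y - z
tr(b a^2 b a b) = tr(b) * tr(a^2 b a b) - tr(a^2 b a)  (reduce the b square) = x*y*z^2 - x^2*z - y^2*z + z
tr(b a b a b a) = tr(b a) * tr(b a b a) - tr(b^-1 a^-1)  (split on b) = z^3 - 3*z
tr(b a b a b) = tr(b) * tr(a b a b) - tr(a b a)  (reduce the b square) = y*z^2 - x*z - y
tr(b a^2 b a b a) = tr(a) * tr(b a b a b a) - tr(b a b a b)  (reduce the a square) = x*z^3 - y*z^2 - 2*x*z + y
next, tr(a b a^-1 b a^2 b) = tr(b a^2 b a b) * tr(a) - tr(b a^2 b a b a)  (eliminate a^-1) = x^2*y*z^2 - x^3*z - x*y^2*z - x*z^3 + y*z^2 + 3*x*z - y
next, tr(a b^-1 a b a^-1 b a) = tr(a b a^-1 b a^2) * tr(b) - tr(a b a^-1 b a^2 b)  (eliminate b^-1) = x^3*y^2*z - x^4*y - x^2*y^3 - 2*x^2*y*z^2 + x^3*z + x*y^2*z + x*z^3 + 4*x^2*y - 3*x*z - y
tr(a b^2 a b a) = tr(b) * tr(a b a^2 b) - tr(a b a^2)  (reduce the b square) = x*y*z^2 - x^2*z - y^2*z + z
next, tr(a b^2 a b a b) = tr(b) * tr(a b a b a b) - tr(a b a b a)  (reduce the b square) = y*z^3 - x*z^2 - 2*y*z + x
tr(b a b a b^-1 a b) = tr(a b^2 a b a) * tr(b) - tr(a b^2 a b a b)  (eliminate b^-1) = x*y^2*z^2 - x^2*y*z - y^3*z - y*z^3 + x*z^2 + 3*y*z - x
tr(a b a b a b a b) = tr(b a) * tr(b a b a b a) - tr(b^-1 a^-1 b^-1 a^-1)  (split on b) = z^4 - 4*z^2 + 2
next, tr(b a b a b^-1 a b a) = tr(a b a b a b a) * tr(b) - tr(a b a b a b a b)  (eliminate b^-1) = x*y*z^3 - y^2*z^2 - z^4 - 2*x*y*z + y^2 + 4*z^2 - 2
and tr(a b^-1 a b a^-1 b a b) = tr(b a b a b^-1 a b) * tr(a) - tr(b a b a b^-1 a b a)  (eliminate a^-1) = x^2*y^2*z^2 - x^3*y*z - x*y^3*z - 2*x*y*z^3 + x^2*z^2 + y^2*z^2 + z^4 + 5*x*y*z - x^2 - y^2 - 4*z^2 + 2
and tr(b^-1 a b a^-1 b a b^-1 a) = tr(a b^-1 a b a^-1 b a) * tr(b) - tr(a b^-1 a b a^-1 b a b)  (eliminate b^-1) = x^3*y^3*z - x^4*y^2 - x^2*y^4 - 3*x^2*y^2*z^2 + 2*x^3*y*z + 2*x*y^3*z + 3*x*y*z^3 + 4*x^2*y^2 - x^2*z^2 - y^2*z^2 - z^4 - 8*x*y*z + x^2 + 4*z^2 - 2
tr(a^2 b a^-1 b a b) = tr(b a b a^2 b) * tr(a) - tr(b a b a^2 b a)  (eliminate a^-1) = x^2*y*z^2 - x^3*z - x*y^2*z - x*z^3 + y*z^2 + 3*x*z - y
tr(a b a^-1 b a b^-1 a) = tr(a^2 b a^-1 b a) * tr(b) - tr(a^2 b a^-1 b a b)  (eliminate b^-1) = x^3*y^2*z - x^4*y - x^2*y^3 - 2*x^2*y*z^2 + x^3*z + x*y^2*z + x*z^3 + 4*x^2*y - 3*x*z - y
tr(b^-1 a b a^-1 b a b^-1 a b^-1) = tr(b^-1 a b a^-1 b a b^-1 a) * tr(b) - tr(b^-1 a b a^-1 b a b^-1 a b)  (eliminate b^-1) = x^3*y^4*z - x^4*y^3 - x^2*y^5 - 3*x^2*y^3*z^2 + x^3*y^2*z + 2*x*y^4*z + 3*x*y^2*z^3 + x^4*y + 5*x^2*y^3 + x^2*y*z^2 - y^3*z^2 - y*z^4 - x^3*z - 9*x*y^2*z - x*z^3 - 3*x^2*y + 4*y*z^2 + 3*x*z - y
tr(a b^-3 a b a^-1 b a b^-1) = tr(b^-1 a b a^-1 b a b^-1 a b^-1) * tr(b) - tr(b^-1 a b a^-1 b a b^-1 a)  (eliminate b^-1) = x^3*y^5*z - x^4*y^4 - x^2*y^6 - 3*x^2*y^4*z^2 + 2*x*y^5*z + 3*x*y^3*z^3 + 2*x^4*y^2 + 6*x^2*y^4 + 4*x^2*y^2*z^2 - y^4*z^2 - y^2*z^4 - 3*x^3*y*z - 11*x*y^3*z - 4*x*y*z^3 - 7*x^2*y^2 + x^2*z^2 + 5*y^2*z^2 + z^4 + 11*x*y*z - x^2 - y^2 - 4*z^2 + 2

x^3*y^5*z - x^4*y^4 - x^2*y^6 - 3*x^2*y^4*z^2 + 2*x*y^5*z + 3*x*y^3*z^3 + 2*x^4*y^2 + 6*x^2*y^4 + 4*x^2*y^2*z^2 - y^4*z^2 - y^2*z^4 - 3*x^3*y*z - 11*x*y^3*z - 4*x*y*z^3 - 7*x^2*y^2 + x^2*z^2 + 5*y^2*z^2 + z^4 + 11*x*y*z - x^2 - y^2 - 4*z^2 + 2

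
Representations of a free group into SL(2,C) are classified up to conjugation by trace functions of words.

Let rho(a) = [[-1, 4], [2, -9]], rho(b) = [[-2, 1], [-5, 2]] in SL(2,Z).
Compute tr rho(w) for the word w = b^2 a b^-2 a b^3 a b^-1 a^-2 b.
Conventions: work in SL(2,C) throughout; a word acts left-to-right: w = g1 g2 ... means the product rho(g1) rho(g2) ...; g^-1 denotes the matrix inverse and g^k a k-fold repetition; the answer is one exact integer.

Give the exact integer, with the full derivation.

4256834

rho(b) = [[-2, 1], [-5, 2]]
... * rho(b) = [[-2, 1], [-5, 2]]  ->  [[-1, 0], [0, -1]]
... * rho(a) = [[-1, 4], [2, -9]]  ->  [[1, -4], [-2, 9]]
... * rho(b^-1) = [[2, -1], [5, -2]]  ->  [[-18, 7], [41, -16]]
... * rho(b^-1) = [[2, -1], [5, -2]]  ->  [[-1, 4], [2, -9]]
... * rho(a) = [[-1, 4], [2, -9]]  ->  [[9, -40], [-20, 89]]
... * rho(b) = [[-2, 1], [-5, 2]]  ->  [[182, -71], [-405, 158]]
... * rho(b) = [[-2, 1], [-5, 2]]  ->  [[-9, 40], [20, -89]]
... * rho(b) = [[-2, 1], [-5, 2]]  ->  [[-182, 71], [405, -158]]
... * rho(a) = [[-1, 4], [2, -9]]  ->  [[324, -1367], [-721, 3042]]
... * rho(b^-1) = [[2, -1], [5, -2]]  ->  [[-6187, 2410], [13768, -5363]]
... * rho(a^-1) = [[-9, -4], [-2, -1]]  ->  [[50863, 22338], [-113186, -49709]]
... * rho(a^-1) = [[-9, -4], [-2, -1]]  ->  [[-502443, -225790], [1118092, 502453]]
... * rho(b) = [[-2, 1], [-5, 2]]  ->  [[2133836, -954023], [-4748449, 2122998]]
tr = 2133836 + 2122998 = 4256834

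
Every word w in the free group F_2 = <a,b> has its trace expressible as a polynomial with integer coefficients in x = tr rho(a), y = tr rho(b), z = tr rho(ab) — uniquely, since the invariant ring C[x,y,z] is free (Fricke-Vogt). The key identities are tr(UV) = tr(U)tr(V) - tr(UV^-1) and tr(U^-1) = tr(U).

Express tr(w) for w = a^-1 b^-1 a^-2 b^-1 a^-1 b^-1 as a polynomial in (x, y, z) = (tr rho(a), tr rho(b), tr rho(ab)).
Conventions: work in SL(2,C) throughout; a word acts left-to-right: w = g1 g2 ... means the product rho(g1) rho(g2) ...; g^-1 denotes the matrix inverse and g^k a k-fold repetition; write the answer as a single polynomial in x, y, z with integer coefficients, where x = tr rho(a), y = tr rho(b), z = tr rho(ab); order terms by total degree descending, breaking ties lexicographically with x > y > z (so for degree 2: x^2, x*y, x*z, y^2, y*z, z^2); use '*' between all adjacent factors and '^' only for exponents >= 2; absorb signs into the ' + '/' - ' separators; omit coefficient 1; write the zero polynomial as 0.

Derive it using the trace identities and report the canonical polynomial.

tr(a^-1) = tr(a) = x
tr(a^-1 b) = tr(b)*tr(a) - tr(b a)  (eliminate a^-1) = x*y - z
use: tr(b^-1 a^-1) = tr(a^-1)*tr(b) - tr(a^-1 b)  (eliminate b^-1) = z
apply: tr(b^-1 a^-1 b^-1) = tr(b^-1 a^-1)*tr(b) - tr(b^-1 a^-1 b)  (eliminate b^-1) = y*z - x
tr(b a b a) = tr(a b)*tr(a b) - tr(1)  (split on a) = z^2 - 2
apply: tr(a^-1 b a b) = tr(b a b)*tr(a) - tr(b a b a)  (eliminate a^-1) = x*y*z - x^2 - z^2 + 2
use: tr(a b^-1 a^-1 b) = tr(a^-1 b a)*tr(b) - tr(a^-1 b a b)  (eliminate b^-1) = -x*y*z + x^2 + y^2 + z^2 - 2
use: tr(b^-1 a^-1 b^-1 a) = tr(a b^-1 a^-1)*tr(b) - tr(a b^-1 a^-1 b)  (eliminate b^-1) = x*y*z - x^2 - z^2 + 2
tr(a^-1 b^-1 a^-1 b^-1) = tr(b^-1 a^-1 b^-1)*tr(a) - tr(b^-1 a^-1 b^-1 a)  (eliminate a^-1) = z^2 - 2
tr(a^-2) = tr(a^-1)*tr(a) - tr(1)  (eliminate a^-1) = x^2 - 2
use: tr(a^-2 b) = tr(b a^-1)*tr(a) - tr(b)  (eliminate a^-1) = x^2*y - x*z - y
tr(a^-1 b^-1 a^-1) = tr(a^-2)*tr(b) - tr(a^-2 b)  (eliminate b^-1) = x*z - y
tr(b^-1 a^-1 b^-1 a^-1 b^-1) = tr(a^-1 b^-1 a^-1 b^-1)*tr(b) - tr(a^-1 b^-1 a^-1)  (eliminate b^-1) = y*z^2 - x*z - y
tr(b^-1 a b^-1 a^-1 b^-1) = tr(a b^-1 a^-1 b^-1)*tr(b) - tr(a b^-1 a^-1)  (eliminate b^-1) = x*y^2*z - x^2*y - y*z^2 + y
apply: tr(b^-1 a b^-1) = tr(a b^-1)*tr(b) - tr(a)  (eliminate b^-1) = x*y^2 - y*z - x
tr(a b a^2) = tr(a)*tr(a b a) - tr(a b)  (reduce the a square) = x^2*z - x*y - z
use: tr(a b a^2 b) = tr(a)*tr(b a b a) - tr(b a b)  (reduce the a square) = x*z^2 - y*z - x
apply: tr(a b^-1 a b a) = tr(a b a^2)*tr(b) - tr(a b a^2 b)  (eliminate b^-1) = x^2*y*z - x*y^2 - x*z^2 + x
apply: tr(a b a b a b) = tr(b a)*tr(b a b a) - tr(b^-1 a^-1)  (split on b) = z^3 - 3*z
tr(a b^-1 a b a b) = tr(a b a b a)*tr(b) - tr(a b a b a b)  (eliminate b^-1) = x*y*z^2 - y^2*z - z^3 - x*y + 3*z
tr(b^-1 a b^-1 a b a) = tr(a b^-1 a b a)*tr(b) - tr(a b^-1 a b a b)  (eliminate b^-1) = x^2*y^2*z - x*y^3 - 2*x*y*z^2 + y^2*z + z^3 + 2*x*y - 3*z
tr(a^-1 b^-1 a b^-1 a b) = tr(b^-1 a b^-1 a b)*tr(a) - tr(b^-1 a b^-1 a b a)  (eliminate a^-1) = -x^2*y^2*z + x^3*y + x*y^3 + 2*x*y*z^2 - x^2*z - y^2*z - z^3 - 3*x*y + 3*z
tr(b^-1 a b^-1 a^-1 b^-1 a) = tr(a^-1 b^-1 a b^-1 a)*tr(b) - tr(a^-1 b^-1 a b^-1 a b)  (eliminate b^-1) = x^2*y^2*z - x^3*y - 2*x*y*z^2 + x^2*z + z^3 + 2*x*y - 3*z
tr(b^-1 a^-1 b^-1 a^-1 b^-1 a) = tr(b^-1 a b^-1 a^-1 b^-1)*tr(a) - tr(b^-1 a b^-1 a^-1 b^-1 a)  (eliminate a^-1) = x*y*z^2 - x^2*z - z^3 - x*y + 3*z
tr(b^-1 a^-1 b^-1 a^-1 b^-1 a^-1) = tr(b^-1 a^-1 b^-1 a^-1 b^-1)*tr(a) - tr(b^-1 a^-1 b^-1 a^-1 b^-1 a)  (eliminate a^-1) = z^3 - 3*z
apply: tr(a^-1 b^-1 a^-2 b^-1 a^-1 b^-1) = tr(b^-1 a^-1 b^-1 a^-1 b^-1 a^-1)*tr(a) - tr(b^-1 a^-1 b^-1 a^-1 b^-1)  (eliminate a^-1) = x*z^3 - y*z^2 - 2*x*z + y

x*z^3 - y*z^2 - 2*x*z + y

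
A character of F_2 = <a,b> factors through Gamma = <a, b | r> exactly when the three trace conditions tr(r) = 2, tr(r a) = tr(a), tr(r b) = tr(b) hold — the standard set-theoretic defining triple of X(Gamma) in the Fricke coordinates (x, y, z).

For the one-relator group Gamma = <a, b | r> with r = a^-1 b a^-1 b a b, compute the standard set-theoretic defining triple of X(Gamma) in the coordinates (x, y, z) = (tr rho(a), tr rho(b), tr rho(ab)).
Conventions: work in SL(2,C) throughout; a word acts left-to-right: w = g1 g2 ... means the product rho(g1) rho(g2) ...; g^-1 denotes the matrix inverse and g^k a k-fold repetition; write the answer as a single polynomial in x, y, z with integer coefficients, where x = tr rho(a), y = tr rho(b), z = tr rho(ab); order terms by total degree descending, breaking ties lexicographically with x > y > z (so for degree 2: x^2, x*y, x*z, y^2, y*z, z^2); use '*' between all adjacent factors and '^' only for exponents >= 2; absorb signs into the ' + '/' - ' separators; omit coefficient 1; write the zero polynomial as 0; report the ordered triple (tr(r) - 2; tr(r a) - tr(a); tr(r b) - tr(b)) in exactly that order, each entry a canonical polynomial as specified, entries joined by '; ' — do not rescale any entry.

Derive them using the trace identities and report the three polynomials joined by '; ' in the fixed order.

x^2*y^2*z - x^3*y - 2*x*y*z^2 + x^2*z + z^3 + 2*x*y - 3*z - 2; x*y^2*z - x^2*y - y*z^2 - x + y; x^2*y^3*z - x^3*y^2 - 2*x*y^2*z^2 + x^2*y*z + y*z^3 + x*y^2 - 2*y*z + x - y

tr(b a b) = tr(b) * tr(a b) - tr(a)   [square of b] = y*z - x
next, tr(b a b^2) = tr(b) * tr(b a b) - tr(b a)   [square of b] = y^2*z - x*y - z
next, tr(a b a b) = tr(a b) * tr(a b) - tr(1)   [split at a repeated a] = z^2 - 2
tr(a b a) = tr(a) * tr(b a) - tr(b)   [square of a] = x*z - y
tr(b a b^2 a) = tr(b) * tr(a b a b) - tr(a b a)   [square of b] = y*z^2 - x*z - y
tr(b a^-1 b a b) = tr(b a b^2) * tr(a) - tr(b a b^2 a)   [inverse elimination on a] = x*y^2*z - x^2*y - y*z^2 + y
tr(b a b a b a) = tr(b a) * tr(b a b a) - tr(b^-1 a^-1)   [split at a repeated b] = z^3 - 3*z
tr(b a^-1 b a b a) = tr(b a b a b) * tr(a) - tr(b a b a b a)   [inverse elimination on a] = x*y*z^2 - x^2*z - z^3 - x*y + 3*z
and tr(a^-1 b a^-1 b a b) = tr(b a^-1 b a b) * tr(a) - tr(b a^-1 b a b a)   [inverse elimination on a] = x^2*y^2*z - x^3*y - 2*x*y*z^2 + x^2*z + z^3 + 2*x*y - 3*z
tr(b a b^3) = tr(b) * tr(b a b^2) - tr(b a b)  (reduce the b square) = y^3*z - x*y^2 - 2*y*z + x
tr(b a b^3 a) = tr(b) * tr(a b a b^2) - tr(a b a b)  (reduce the b square) = y^2*z^2 - x*y*z - y^2 - z^2 + 2
tr(b a^-1 b a b^2) = tr(b a b^3) * tr(a) - tr(b a b^3 a)  (eliminate a^-1) = x*y^3*z - x^2*y^2 - y^2*z^2 - x*y*z + x^2 + y^2 + z^2 - 2
next, tr(b^2) = tr(b) * tr(b) - tr(1)  (reduce the b square) = y^2 - 2
and tr(a b^2 a) = tr(a) * tr(b^2 a) - tr(b^2)  (reduce the a square) = x*y*z - x^2 - y^2 + 2
next, tr(b a b^2 a b) = tr(b) * tr(a b^2 a b) - tr(a b^2 a)  (reduce the b square) = y^2*z^2 - 2*x*y*z + x^2 - 2
and tr(a b a b a) = tr(a) * tr(b a b a) - tr(b a b)  (reduce the a square) = x*z^2 - y*z - x
tr(b a b^2 a b a) = tr(b) * tr(a b a b a b) - tr(a b a b a)  (reduce the b square) = y*z^3 - x*z^2 - 2*y*z + x
tr(b a^-1 b a b^2 a) = tr(b a b^2 a b) * tr(a) - tr(b a b^2 a b a)  (eliminate a^-1) = x*y^2*z^2 - 2*x^2*y*z - y*z^3 + x^3 + x*z^2 + 2*y*z - 3*x
next, tr(a^-1 b a^-1 b a b^2) = tr(b a^-1 b a b^2) * tr(a) - tr(b a^-1 b a b^2 a)  (eliminate a^-1) = x^2*y^3*z - x^3*y^2 - 2*x*y^2*z^2 + x^2*y*z + y*z^3 + x*y^2 - 2*y*z + x
assemble the triple (tr(r) - 2; tr(r a) - x; tr(r b) - y)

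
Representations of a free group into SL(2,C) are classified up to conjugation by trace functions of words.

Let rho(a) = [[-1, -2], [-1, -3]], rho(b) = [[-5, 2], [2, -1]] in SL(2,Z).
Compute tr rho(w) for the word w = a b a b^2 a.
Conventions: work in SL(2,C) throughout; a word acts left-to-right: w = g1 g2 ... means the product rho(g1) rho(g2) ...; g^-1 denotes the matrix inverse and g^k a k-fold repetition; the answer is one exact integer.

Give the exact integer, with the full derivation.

rho(a) = [[-1, -2], [-1, -3]]
... * rho(b) = [[-5, 2], [2, -1]]  ->  [[1, 0], [-1, 1]]
... * rho(a) = [[-1, -2], [-1, -3]]  ->  [[-1, -2], [0, -1]]
... * rho(b) = [[-5, 2], [2, -1]]  ->  [[1, 0], [-2, 1]]
... * rho(b) = [[-5, 2], [2, -1]]  ->  [[-5, 2], [12, -5]]
... * rho(a) = [[-1, -2], [-1, -3]]  ->  [[3, 4], [-7, -9]]
tr = 3 + -9 = -6

-6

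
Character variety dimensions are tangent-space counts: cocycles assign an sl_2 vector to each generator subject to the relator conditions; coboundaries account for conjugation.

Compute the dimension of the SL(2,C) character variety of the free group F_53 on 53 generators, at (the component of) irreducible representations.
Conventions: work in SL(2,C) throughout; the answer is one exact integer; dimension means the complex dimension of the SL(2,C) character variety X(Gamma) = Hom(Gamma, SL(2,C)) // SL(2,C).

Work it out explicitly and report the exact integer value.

Here Gamma is free of rank 53 — no relator constrains a cocycle.
So Z^1 = (sl_2)^53 in full: dim Z^1 = 159.
At an irreducible rho the centralizer of the image in sl_2 is 0, so the coboundary map sl_2 -> Z^1 is injective: dim B^1 = 3.
dim H^1 = 159 - 3 = 156, which is dim X.

156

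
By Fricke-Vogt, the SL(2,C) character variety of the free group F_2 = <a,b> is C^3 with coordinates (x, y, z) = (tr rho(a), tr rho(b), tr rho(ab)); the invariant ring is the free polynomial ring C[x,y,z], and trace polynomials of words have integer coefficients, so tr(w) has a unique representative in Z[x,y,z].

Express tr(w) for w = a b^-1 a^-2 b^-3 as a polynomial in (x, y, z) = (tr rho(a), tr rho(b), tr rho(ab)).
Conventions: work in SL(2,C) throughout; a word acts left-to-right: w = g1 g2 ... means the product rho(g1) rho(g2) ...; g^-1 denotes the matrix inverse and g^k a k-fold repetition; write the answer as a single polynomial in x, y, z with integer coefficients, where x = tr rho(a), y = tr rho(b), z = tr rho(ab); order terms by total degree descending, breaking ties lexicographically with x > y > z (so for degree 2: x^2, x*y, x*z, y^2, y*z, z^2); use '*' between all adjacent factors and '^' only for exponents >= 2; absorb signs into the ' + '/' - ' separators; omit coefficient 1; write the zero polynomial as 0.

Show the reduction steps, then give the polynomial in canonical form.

trace(a b^-1) = trace(a) trace(b) - trace(a b)   [inverse elimination on b] = x*y - z
apply: trace(b^-1 a b^-1) = trace(a b^-1) trace(b) - trace(a)   [inverse elimination on b] = x*y^2 - y*z - x
trace(b^-2 a b^-1) = trace(b^-1 a b^-1) trace(b) - trace(b^-1 a)   [inverse elimination on b] = x*y^3 - y^2*z - 2*x*y + z
trace(a^2) = trace(a) trace(a) - trace(1)   [square of a] = x^2 - 2
trace(a^2 b) = trace(a) trace(b a) - trace(b)   [square of a] = x*z - y
trace(a b^-1 a) = trace(a^2) trace(b) - trace(a^2 b)   [inverse elimination on b] = x^2*y - x*z - y
use: trace(a b a b) = trace(a b) trace(a b) - trace(1)   [split at a repeated a] = z^2 - 2
trace(a b^-1 a b) = trace(a b a) trace(b) - trace(a b a b)   [inverse elimination on b] = x*y*z - y^2 - z^2 + 2
trace(b^-1 a b^-1 a) = trace(a b^-1 a) trace(b) - trace(a b^-1 a b)   [inverse elimination on b] = x^2*y^2 - 2*x*y*z + z^2 - 2
use: trace(b^-2 a b^-1 a) = trace(b^-1 a b^-1 a) trace(b) - trace(b^-1 a b^-1 a b)   [inverse elimination on b] = x^2*y^3 - 2*x*y^2*z - x^2*y + y*z^2 + x*z - y
apply: trace(a^-1 b^-2 a b^-1) = trace(b^-2 a b^-1) trace(a) - trace(b^-2 a b^-1 a)   [inverse elimination on a] = x*y^2*z - x^2*y - y*z^2 + y
trace(a b^-1 a^-2 b^-2) = trace(a^-1 b^-2 a b^-1) trace(a) - trace(a^-1 b^-2 a b^-1 a)   [inverse elimination on a] = x^2*y^2*z - x^3*y - x*y^3 - x*y*z^2 + y^2*z + 3*x*y - z
use: trace(b a b) = trace(b) trace(a b) - trace(a)   [square of b] = y*z - x
apply: trace(b a b a^-1) = trace(b a b) trace(a) - trace(b a b a)   [inverse elimination on a] = x*y*z - x^2 - z^2 + 2
apply: trace(a b a^-2 b) = trace(b a b a^-1) trace(a) - trace(b a b)   [inverse elimination on a] = x^2*y*z - x^3 - x*z^2 - y*z + 3*x
trace(a^-2 b^-1 a b) = trace(a b a^-2) trace(b) - trace(a b a^-2 b)   [inverse elimination on b] = -x^2*y*z + x^3 + x*y^2 + x*z^2 - 3*x
trace(a b^-1 a^-2 b^-1) = trace(a^-2 b^-1 a) trace(b) - trace(a^-2 b^-1 a b)   [inverse elimination on b] = x^2*y*z - x^3 - x*y^2 - x*z^2 + y*z + 3*x
use: trace(a b^-1 a^-2 b^-3) = trace(a b^-1 a^-2 b^-2) trace(b) - trace(a b^-1 a^-2 b^-1)   [inverse elimination on b] = x^2*y^3*z - x^3*y^2 - x*y^4 - x*y^2*z^2 - x^2*y*z + y^3*z + x^3 + 4*x*y^2 + x*z^2 - 2*y*z - 3*x

x^2*y^3*z - x^3*y^2 - x*y^4 - x*y^2*z^2 - x^2*y*z + y^3*z + x^3 + 4*x*y^2 + x*z^2 - 2*y*z - 3*x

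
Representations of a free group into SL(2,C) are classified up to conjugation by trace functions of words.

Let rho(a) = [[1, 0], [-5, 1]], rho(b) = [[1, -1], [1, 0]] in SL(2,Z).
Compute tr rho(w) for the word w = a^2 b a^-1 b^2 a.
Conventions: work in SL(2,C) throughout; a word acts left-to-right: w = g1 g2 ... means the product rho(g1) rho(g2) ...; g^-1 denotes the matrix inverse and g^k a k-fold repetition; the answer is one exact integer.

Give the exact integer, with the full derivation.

rho(a) = [[1, 0], [-5, 1]]
... * rho(a) = [[1, 0], [-5, 1]]  ->  [[1, 0], [-10, 1]]
... * rho(b) = [[1, -1], [1, 0]]  ->  [[1, -1], [-9, 10]]
... * rho(a^-1) = [[1, 0], [5, 1]]  ->  [[-4, -1], [41, 10]]
... * rho(b) = [[1, -1], [1, 0]]  ->  [[-5, 4], [51, -41]]
... * rho(b) = [[1, -1], [1, 0]]  ->  [[-1, 5], [10, -51]]
... * rho(a) = [[1, 0], [-5, 1]]  ->  [[-26, 5], [265, -51]]
tr = -26 + -51 = -77

-77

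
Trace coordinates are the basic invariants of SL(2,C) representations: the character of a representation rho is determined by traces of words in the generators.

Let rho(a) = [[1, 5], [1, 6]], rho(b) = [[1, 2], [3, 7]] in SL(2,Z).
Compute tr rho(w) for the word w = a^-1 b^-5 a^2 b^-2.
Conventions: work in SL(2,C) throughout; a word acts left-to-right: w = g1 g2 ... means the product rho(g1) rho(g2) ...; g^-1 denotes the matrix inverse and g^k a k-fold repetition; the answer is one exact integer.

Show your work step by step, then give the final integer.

rho(a^-1) = [[6, -5], [-1, 1]]
... * rho(b^-1) = [[7, -2], [-3, 1]]  ->  [[57, -17], [-10, 3]]
... * rho(b^-1) = [[7, -2], [-3, 1]]  ->  [[450, -131], [-79, 23]]
... * rho(b^-1) = [[7, -2], [-3, 1]]  ->  [[3543, -1031], [-622, 181]]
... * rho(b^-1) = [[7, -2], [-3, 1]]  ->  [[27894, -8117], [-4897, 1425]]
... * rho(b^-1) = [[7, -2], [-3, 1]]  ->  [[219609, -63905], [-38554, 11219]]
... * rho(a) = [[1, 5], [1, 6]]  ->  [[155704, 714615], [-27335, -125456]]
... * rho(a) = [[1, 5], [1, 6]]  ->  [[870319, 5066210], [-152791, -889411]]
... * rho(b^-1) = [[7, -2], [-3, 1]]  ->  [[-9106397, 3325572], [1598696, -583829]]
... * rho(b^-1) = [[7, -2], [-3, 1]]  ->  [[-73721495, 21538366], [12942359, -3781221]]
tr = -73721495 + -3781221 = -77502716

-77502716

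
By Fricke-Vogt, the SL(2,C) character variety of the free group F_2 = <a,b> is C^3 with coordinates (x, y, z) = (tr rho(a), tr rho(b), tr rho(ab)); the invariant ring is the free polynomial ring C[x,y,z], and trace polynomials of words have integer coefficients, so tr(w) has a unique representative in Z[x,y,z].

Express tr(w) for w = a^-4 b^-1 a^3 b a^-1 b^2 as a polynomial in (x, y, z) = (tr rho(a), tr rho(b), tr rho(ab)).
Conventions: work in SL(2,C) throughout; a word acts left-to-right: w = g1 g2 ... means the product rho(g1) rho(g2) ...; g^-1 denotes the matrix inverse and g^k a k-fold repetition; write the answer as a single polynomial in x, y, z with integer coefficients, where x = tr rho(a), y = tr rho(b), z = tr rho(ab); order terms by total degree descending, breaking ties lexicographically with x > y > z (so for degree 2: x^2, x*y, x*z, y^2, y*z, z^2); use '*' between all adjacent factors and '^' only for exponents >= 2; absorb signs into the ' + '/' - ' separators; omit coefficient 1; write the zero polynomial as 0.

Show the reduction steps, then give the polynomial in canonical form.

next, trace(b^2) = trace(b)*trace(b) - trace(1) = y^2 - 2
next, trace(b^3) = trace(b)*trace(b^2) - trace(b) = y^3 - 3*y
and trace(b a b) = trace(b)*trace(a b) - trace(a) = y*z - x
next, trace(b^3 a) = trace(b)*trace(b a b) - trace(b a) = y^2*z - x*y - z
next, trace(b^2 a^-1 b) = trace(b^3)*trace(a) - trace(b^3 a) = x*y^3 - y^2*z - 2*x*y + z
next, trace(a b a b) = trace(b a)*trace(b a) - trace(1) = z^2 - 2
trace(a b a) = trace(a)*trace(b a) - trace(b) = x*z - y
trace(b a b^2 a) = trace(b)*trace(a b a b) - trace(a b a) = y*z^2 - x*z - y
and trace(b^2 a^-1 b a) = trace(b a b^2)*trace(a) - trace(b a b^2 a) = x*y^2*z - x^2*y - y*z^2 + y
trace(b a^-1 b^2 a^-1) = trace(b^2 a^-1 b)*trace(a) - trace(b^2 a^-1 b a) = x^2*y^3 - 2*x*y^2*z - x^2*y + y*z^2 + x*z - y
next, trace(a b^2 a) = trace(a)*trace(b^2 a) - trace(b^2) = x*y*z - x^2 - y^2 + 2
trace(b a^3 b) = trace(a)*trace(a b^2 a) - trace(a b^2) = x^2*y*z - x^3 - x*y^2 - y*z + 3*x
trace(b a^3) = trace(a)*trace(b a^2) - trace(b a) = x^2*z - x*y - z
and trace(b^2 a^3 b) = trace(b)*trace(b a^3 b) - trace(b a^3) = x^2*y^2*z - x^3*y - x*y^3 - x^2*z - y^2*z + 4*x*y + z
next, trace(b^3 a^3 b) = trace(b)*trace(b^2 a^3 b) - trace(b^2 a^3) = x^2*y^3*z - x^3*y^2 - x*y^4 - 2*x^2*y*z - y^3*z + x^3 + 5*x*y^2 + 2*y*z - 3*x
and trace(a b a b^2 a) = trace(a)*trace(b a b^2 a) - trace(b a b^2) = x*y*z^2 - x^2*z - y^2*z + z
trace(a^3 b a b^2) = trace(a)*trace(a b a b^2 a) - trace(a b a b^2) = x^2*y*z^2 - x^3*z - x*y^2*z - y*z^2 + 2*x*z + y
and trace(b a b a^2) = trace(a)*trace(b a b a) - trace(b a b) = x*z^2 - y*z - x
trace(a^3 b a b) = trace(a)*trace(b a b a^2) - trace(b a b a) = x^2*z^2 - x*y*z - x^2 - z^2 + 2
and trace(b^3 a^3 b a) = trace(b)*trace(a^3 b a b^2) - trace(a^3 b a b) = x^2*y^2*z^2 - x^3*y*z - x*y^3*z - x^2*z^2 - y^2*z^2 + 3*x*y*z + x^2 + y^2 + z^2 - 2
and trace(b a^3 b a^-1 b^2) = trace(b^3 a^3 b)*trace(a) - trace(b^3 a^3 b a) = x^3*y^3*z - x^4*y^2 - x^2*y^4 - x^2*y^2*z^2 - x^3*y*z + x^4 + 5*x^2*y^2 + x^2*z^2 + y^2*z^2 - x*y*z - 4*x^2 - y^2 - z^2 + 2
and trace(a b a^3) = trace(a)*trace(b a^3) - trace(b a^2) = x^3*z - x^2*y - 2*x*z + y
and trace(b a b a^3 b) = trace(b)*trace(a b a^3 b) - trace(a b a^3) = x^2*y*z^2 - x^3*z - x*y^2*z - y*z^2 + 2*x*z + y
next, trace(b^2 a b a^3 b) = trace(b)*trace(b a b a^3 b) - trace(b a b a^3) = x^2*y^2*z^2 - x^3*y*z - x*y^3*z - x^2*z^2 - y^2*z^2 + 3*x*y*z + x^2 + y^2 + z^2 - 2
next, trace(b a b a b a) = trace(b a b a)*trace(b a) - trace(a b) = z^3 - 3*z
and trace(a b a^2 b a b) = trace(a)*trace(b a b a b a) - trace(b a b a b) = x*z^3 - y*z^2 - 2*x*z + y
next, trace(a b a^2 b a) = trace(a)*trace(b a^2 b a) - trace(b a^2 b) = x^2*z^2 - 2*x*y*z + y^2 - 2
and trace(b a b^2 a b a^2) = trace(b)*trace(a b a^2 b a b) - trace(a b a^2 b a) = x*y*z^3 - x^2*z^2 - y^2*z^2 + 2
trace(b a b^2 a b a) = trace(b)*trace(a b a b a b) - trace(a b a b a) = y*z^3 - x*z^2 - 2*y*z + x
and trace(b^2 a b a^3 b a) = trace(a)*trace(b a b^2 a b a^2) - trace(b a b^2 a b a) = x^2*y*z^3 - x^3*z^2 - x*y^2*z^2 - y*z^3 + x*z^2 + 2*y*z + x
trace(b a^3 b a^-1 b^2 a) = trace(b^2 a b a^3 b)*trace(a) - trace(b^2 a b a^3 b a) = x^3*y^2*z^2 - x^4*y*z - x^2*y^3*z - x^2*y*z^3 + 3*x^2*y*z + y*z^3 + x^3 + x*y^2 - 2*y*z - 3*x
next, trace(a^-1 b a^3 b a^-1 b^2) = trace(b a^3 b a^-1 b^2)*trace(a) - trace(b a^3 b a^-1 b^2 a) = x^4*y^3*z - x^5*y^2 - x^3*y^4 - 2*x^3*y^2*z^2 + x^2*y^3*z + x^2*y*z^3 + x^5 + 5*x^3*y^2 + x^3*z^2 + x*y^2*z^2 - 4*x^2*y*z - y*z^3 - 5*x^3 - 2*x*y^2 - x*z^2 + 2*y*z + 5*x
next, trace(a^-2 b a^3 b a^-1 b^2) = trace(a^-1 b a^3 b a^-1 b^2)*trace(a) - trace(a^-1 b a^3 b a^-1 b^2 a) = x^5*y^3*z - x^6*y^2 - x^4*y^4 - 2*x^4*y^2*z^2 + x^3*y*z^3 + x^6 + 6*x^4*y^2 + x^4*z^2 + x^2*y^4 + 2*x^2*y^2*z^2 - 3*x^3*y*z - x*y*z^3 - 6*x^4 - 7*x^2*y^2 - 2*x^2*z^2 - y^2*z^2 + 3*x*y*z + 9*x^2 + y^2 + z^2 - 2
next, trace(a^-3 b a^3 b a^-1 b^2) = trace(a^-2 b a^3 b a^-1 b^2)*trace(a) - trace(a^-2 b a^3 b a^-1 b^2 a) = x^6*y^3*z - x^7*y^2 - x^5*y^4 - 2*x^5*y^2*z^2 - x^4*y^3*z + x^4*y*z^3 + x^7 + 7*x^5*y^2 + x^5*z^2 + 2*x^3*y^4 + 4*x^3*y^2*z^2 - 3*x^4*y*z - x^2*y^3*z - 2*x^2*y*z^3 - 7*x^5 - 12*x^3*y^2 - 3*x^3*z^2 - 2*x*y^2*z^2 + 7*x^2*y*z + y*z^3 + 14*x^3 + 3*x*y^2 + 2*x*z^2 - 2*y*z - 7*x
trace(a^3 b a^-1 b^2 a^-4 b) = trace(a^-3 b a^3 b a^-1 b^2)*trace(a) - trace(a^-3 b a^3 b a^-1 b^2 a) = x^7*y^3*z - x^8*y^2 - x^6*y^4 - 2*x^6*y^2*z^2 - 2*x^5*y^3*z + x^5*y*z^3 + x^8 + 8*x^6*y^2 + x^6*z^2 + 3*x^4*y^4 + 6*x^4*y^2*z^2 - 3*x^5*y*z - x^3*y^3*z - 3*x^3*y*z^3 - 8*x^6 - 18*x^4*y^2 - 4*x^4*z^2 - x^2*y^4 - 4*x^2*y^2*z^2 + 10*x^3*y*z + 2*x*y*z^3 + 20*x^4 + 10*x^2*y^2 + 4*x^2*z^2 + y^2*z^2 - 5*x*y*z - 16*x^2 - y^2 - z^2 + 2
trace(a^-4 b^-1 a^3 b a^-1 b^2) = trace(a^3 b a^-1 b^2 a^-4)*trace(b) - trace(a^3 b a^-1 b^2 a^-4 b) = -x^7*y^3*z + x^8*y^2 + x^6*y^4 + 2*x^6*y^2*z^2 + 2*x^5*y^3*z - x^5*y*z^3 - x^8 - 8*x^6*y^2 - x^6*z^2 - 3*x^4*y^4 - 6*x^4*y^2*z^2 + 3*x^5*y*z + x^3*y^3*z + 3*x^3*y*z^3 + 8*x^6 + 18*x^4*y^2 + 4*x^4*z^2 + 2*x^2*y^4 + 4*x^2*y^2*z^2 - 10*x^3*y*z - 2*x*y^3*z - 2*x*y*z^3 - 20*x^4 - 11*x^2*y^2 - 4*x^2*z^2 + 6*x*y*z + 16*x^2 + z^2 - 2

-x^7*y^3*z + x^8*y^2 + x^6*y^4 + 2*x^6*y^2*z^2 + 2*x^5*y^3*z - x^5*y*z^3 - x^8 - 8*x^6*y^2 - x^6*z^2 - 3*x^4*y^4 - 6*x^4*y^2*z^2 + 3*x^5*y*z + x^3*y^3*z + 3*x^3*y*z^3 + 8*x^6 + 18*x^4*y^2 + 4*x^4*z^2 + 2*x^2*y^4 + 4*x^2*y^2*z^2 - 10*x^3*y*z - 2*x*y^3*z - 2*x*y*z^3 - 20*x^4 - 11*x^2*y^2 - 4*x^2*z^2 + 6*x*y*z + 16*x^2 + z^2 - 2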